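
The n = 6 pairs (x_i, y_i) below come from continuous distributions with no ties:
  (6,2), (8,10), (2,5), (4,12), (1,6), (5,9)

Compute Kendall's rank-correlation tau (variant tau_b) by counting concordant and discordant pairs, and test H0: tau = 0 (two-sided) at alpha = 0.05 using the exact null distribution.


Step 1: Enumerate the 15 unordered pairs (i,j) with i<j and classify each by sign(x_j-x_i) * sign(y_j-y_i).
  (1,2):dx=+2,dy=+8->C; (1,3):dx=-4,dy=+3->D; (1,4):dx=-2,dy=+10->D; (1,5):dx=-5,dy=+4->D
  (1,6):dx=-1,dy=+7->D; (2,3):dx=-6,dy=-5->C; (2,4):dx=-4,dy=+2->D; (2,5):dx=-7,dy=-4->C
  (2,6):dx=-3,dy=-1->C; (3,4):dx=+2,dy=+7->C; (3,5):dx=-1,dy=+1->D; (3,6):dx=+3,dy=+4->C
  (4,5):dx=-3,dy=-6->C; (4,6):dx=+1,dy=-3->D; (5,6):dx=+4,dy=+3->C
Step 2: C = 8, D = 7, total pairs = 15.
Step 3: tau = (C - D)/(n(n-1)/2) = (8 - 7)/15 = 0.066667.
Step 4: Exact two-sided p-value (enumerate n! = 720 permutations of y under H0): p = 1.000000.
Step 5: alpha = 0.05. fail to reject H0.

tau_b = 0.0667 (C=8, D=7), p = 1.000000, fail to reject H0.


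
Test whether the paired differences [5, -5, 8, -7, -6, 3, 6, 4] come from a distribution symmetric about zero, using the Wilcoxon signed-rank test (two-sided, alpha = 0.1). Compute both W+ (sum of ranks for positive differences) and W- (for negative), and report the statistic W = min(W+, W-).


Step 1: Drop any zero differences (none here) and take |d_i|.
|d| = [5, 5, 8, 7, 6, 3, 6, 4]
Step 2: Midrank |d_i| (ties get averaged ranks).
ranks: |5|->3.5, |5|->3.5, |8|->8, |7|->7, |6|->5.5, |3|->1, |6|->5.5, |4|->2
Step 3: Attach original signs; sum ranks with positive sign and with negative sign.
W+ = 3.5 + 8 + 1 + 5.5 + 2 = 20
W- = 3.5 + 7 + 5.5 = 16
(Check: W+ + W- = 36 should equal n(n+1)/2 = 36.)
Step 4: Test statistic W = min(W+, W-) = 16.
Step 5: Ties in |d|, so use the tie-corrected normal approximation.
        E[W] = n(n+1)/4 = 8*9/4 = 18.
        Tie groups: |d|=5 (t=2), |d|=6 (t=2); sum(t^3 - t) = 12.
        Var[W] = n(n+1)(2n+1)/24 - sum(t^3-t)/48 = 1224/24 - 12/48 = 50.75.
        z = (W - E[W]) / sqrt(Var[W]) = (16 - 18) / 7.1239 = -0.2807.
        Two-sided p = 2*Phi(z) = 0.778906.
Step 6: alpha = 0.1. fail to reject H0.

W+ = 20, W- = 16, W = min = 16, p = 0.778906, fail to reject H0.


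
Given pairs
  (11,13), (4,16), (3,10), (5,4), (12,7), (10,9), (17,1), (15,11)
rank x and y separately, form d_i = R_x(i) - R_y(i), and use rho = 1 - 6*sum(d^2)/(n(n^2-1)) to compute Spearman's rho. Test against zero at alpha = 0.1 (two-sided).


Step 1: Rank x and y separately (midranks; no ties here).
rank(x): 11->5, 4->2, 3->1, 5->3, 12->6, 10->4, 17->8, 15->7
rank(y): 13->7, 16->8, 10->5, 4->2, 7->3, 9->4, 1->1, 11->6
Step 2: d_i = R_x(i) - R_y(i); compute d_i^2.
  (5-7)^2=4, (2-8)^2=36, (1-5)^2=16, (3-2)^2=1, (6-3)^2=9, (4-4)^2=0, (8-1)^2=49, (7-6)^2=1
sum(d^2) = 116.
Step 3: rho = 1 - 6*116 / (8*(8^2 - 1)) = 1 - 696/504 = -0.380952.
Step 4: Under H0, t = rho * sqrt((n-2)/(1-rho^2)) = -1.0092 ~ t(6).
Step 5: Two-sided p-value from the t-distribution with 6 df = 0.351813.
Step 6: alpha = 0.1. fail to reject H0.

rho = -0.3810, p = 0.351813, fail to reject H0 at alpha = 0.1.


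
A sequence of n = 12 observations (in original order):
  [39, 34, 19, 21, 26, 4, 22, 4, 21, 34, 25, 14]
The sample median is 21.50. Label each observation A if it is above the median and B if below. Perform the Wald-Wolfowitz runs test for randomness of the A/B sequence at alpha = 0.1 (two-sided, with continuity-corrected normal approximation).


Step 1: Compute median = 21.50; label A = above, B = below.
Labels in order: AABBABABBAAB  (n_A = 6, n_B = 6)
Step 2: Count runs R = 8.
Step 3: Under H0 (random ordering), E[R] = 2*n_A*n_B/(n_A+n_B) + 1 = 2*6*6/12 + 1 = 7.0000.
        Var[R] = 2*n_A*n_B*(2*n_A*n_B - n_A - n_B) / ((n_A+n_B)^2 * (n_A+n_B-1)) = 4320/1584 = 2.7273.
        SD[R] = 1.6514.
Step 4: Continuity-corrected z = (R - 0.5 - E[R]) / SD[R] = (8 - 0.5 - 7.0000) / 1.6514 = 0.3028.
Step 5: Two-sided p-value via normal approximation = 2*(1 - Phi(|z|)) = 0.762069.
Step 6: alpha = 0.1. fail to reject H0.

R = 8, z = 0.3028, p = 0.762069, fail to reject H0.


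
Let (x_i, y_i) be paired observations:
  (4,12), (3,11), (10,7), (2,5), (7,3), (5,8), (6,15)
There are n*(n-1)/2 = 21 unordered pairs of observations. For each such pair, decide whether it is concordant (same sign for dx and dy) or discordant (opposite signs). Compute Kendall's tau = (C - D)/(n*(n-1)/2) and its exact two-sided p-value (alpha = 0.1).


Step 1: Enumerate the 21 unordered pairs (i,j) with i<j and classify each by sign(x_j-x_i) * sign(y_j-y_i).
  (1,2):dx=-1,dy=-1->C; (1,3):dx=+6,dy=-5->D; (1,4):dx=-2,dy=-7->C; (1,5):dx=+3,dy=-9->D
  (1,6):dx=+1,dy=-4->D; (1,7):dx=+2,dy=+3->C; (2,3):dx=+7,dy=-4->D; (2,4):dx=-1,dy=-6->C
  (2,5):dx=+4,dy=-8->D; (2,6):dx=+2,dy=-3->D; (2,7):dx=+3,dy=+4->C; (3,4):dx=-8,dy=-2->C
  (3,5):dx=-3,dy=-4->C; (3,6):dx=-5,dy=+1->D; (3,7):dx=-4,dy=+8->D; (4,5):dx=+5,dy=-2->D
  (4,6):dx=+3,dy=+3->C; (4,7):dx=+4,dy=+10->C; (5,6):dx=-2,dy=+5->D; (5,7):dx=-1,dy=+12->D
  (6,7):dx=+1,dy=+7->C
Step 2: C = 10, D = 11, total pairs = 21.
Step 3: tau = (C - D)/(n(n-1)/2) = (10 - 11)/21 = -0.047619.
Step 4: Exact two-sided p-value (enumerate n! = 5040 permutations of y under H0): p = 1.000000.
Step 5: alpha = 0.1. fail to reject H0.

tau_b = -0.0476 (C=10, D=11), p = 1.000000, fail to reject H0.


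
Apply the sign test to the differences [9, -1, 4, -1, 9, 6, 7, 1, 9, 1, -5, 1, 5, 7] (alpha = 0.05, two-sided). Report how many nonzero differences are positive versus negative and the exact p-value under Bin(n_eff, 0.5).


Step 1: Discard zero differences. Original n = 14; n_eff = number of nonzero differences = 14.
Nonzero differences (with sign): +9, -1, +4, -1, +9, +6, +7, +1, +9, +1, -5, +1, +5, +7
Step 2: Count signs: positive = 11, negative = 3.
Step 3: Under H0: P(positive) = 0.5, so the number of positives S ~ Bin(14, 0.5).
Step 4: Two-sided exact p-value = sum of Bin(14,0.5) probabilities at or below the observed probability = 0.057373.
Step 5: alpha = 0.05. fail to reject H0.

n_eff = 14, pos = 11, neg = 3, p = 0.057373, fail to reject H0.


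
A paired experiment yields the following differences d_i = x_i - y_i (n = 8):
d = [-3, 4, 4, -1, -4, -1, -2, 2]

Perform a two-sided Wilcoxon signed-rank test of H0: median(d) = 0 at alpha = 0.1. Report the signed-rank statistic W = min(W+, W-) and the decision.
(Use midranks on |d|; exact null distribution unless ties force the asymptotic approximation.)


Step 1: Drop any zero differences (none here) and take |d_i|.
|d| = [3, 4, 4, 1, 4, 1, 2, 2]
Step 2: Midrank |d_i| (ties get averaged ranks).
ranks: |3|->5, |4|->7, |4|->7, |1|->1.5, |4|->7, |1|->1.5, |2|->3.5, |2|->3.5
Step 3: Attach original signs; sum ranks with positive sign and with negative sign.
W+ = 7 + 7 + 3.5 = 17.5
W- = 5 + 1.5 + 7 + 1.5 + 3.5 = 18.5
(Check: W+ + W- = 36 should equal n(n+1)/2 = 36.)
Step 4: Test statistic W = min(W+, W-) = 17.5.
Step 5: Ties in |d|, so use the tie-corrected normal approximation.
        E[W] = n(n+1)/4 = 8*9/4 = 18.
        Tie groups: |d|=1 (t=2), |d|=2 (t=2), |d|=4 (t=3); sum(t^3 - t) = 36.
        Var[W] = n(n+1)(2n+1)/24 - sum(t^3-t)/48 = 1224/24 - 36/48 = 50.25.
        z = (W - E[W]) / sqrt(Var[W]) = (17.5 - 18) / 7.0887 = -0.0705.
        Two-sided p = 2*Phi(z) = 0.943768.
Step 6: alpha = 0.1. fail to reject H0.

W+ = 17.5, W- = 18.5, W = min = 17.5, p = 0.943768, fail to reject H0.


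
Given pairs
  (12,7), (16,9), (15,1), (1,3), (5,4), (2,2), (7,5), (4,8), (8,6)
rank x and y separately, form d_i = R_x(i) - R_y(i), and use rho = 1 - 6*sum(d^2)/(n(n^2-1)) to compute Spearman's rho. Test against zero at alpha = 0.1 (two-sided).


Step 1: Rank x and y separately (midranks; no ties here).
rank(x): 12->7, 16->9, 15->8, 1->1, 5->4, 2->2, 7->5, 4->3, 8->6
rank(y): 7->7, 9->9, 1->1, 3->3, 4->4, 2->2, 5->5, 8->8, 6->6
Step 2: d_i = R_x(i) - R_y(i); compute d_i^2.
  (7-7)^2=0, (9-9)^2=0, (8-1)^2=49, (1-3)^2=4, (4-4)^2=0, (2-2)^2=0, (5-5)^2=0, (3-8)^2=25, (6-6)^2=0
sum(d^2) = 78.
Step 3: rho = 1 - 6*78 / (9*(9^2 - 1)) = 1 - 468/720 = 0.350000.
Step 4: Under H0, t = rho * sqrt((n-2)/(1-rho^2)) = 0.9885 ~ t(7).
Step 5: Two-sided p-value from the t-distribution with 7 df = 0.355820.
Step 6: alpha = 0.1. fail to reject H0.

rho = 0.3500, p = 0.355820, fail to reject H0 at alpha = 0.1.


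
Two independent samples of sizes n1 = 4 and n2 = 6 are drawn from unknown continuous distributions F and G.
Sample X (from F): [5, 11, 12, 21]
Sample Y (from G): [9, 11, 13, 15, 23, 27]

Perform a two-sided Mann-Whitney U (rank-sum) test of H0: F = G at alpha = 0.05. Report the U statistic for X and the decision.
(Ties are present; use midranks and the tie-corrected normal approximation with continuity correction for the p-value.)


Step 1: Combine and sort all 10 observations; assign midranks.
sorted (value, group): (5,X), (9,Y), (11,X), (11,Y), (12,X), (13,Y), (15,Y), (21,X), (23,Y), (27,Y)
ranks: 5->1, 9->2, 11->3.5, 11->3.5, 12->5, 13->6, 15->7, 21->8, 23->9, 27->10
Step 2: Rank sum for X: R1 = 1 + 3.5 + 5 + 8 = 17.5.
Step 3: U_X = R1 - n1(n1+1)/2 = 17.5 - 4*5/2 = 17.5 - 10 = 7.5.
       U_Y = n1*n2 - U_X = 24 - 7.5 = 16.5.
Step 4: Ties are present, so use the tie-corrected normal approximation (with continuity correction) for the p-value.
Step 5: p-value = 0.392330; compare to alpha = 0.05. fail to reject H0.

U_X = 7.5, p = 0.392330, fail to reject H0 at alpha = 0.05.


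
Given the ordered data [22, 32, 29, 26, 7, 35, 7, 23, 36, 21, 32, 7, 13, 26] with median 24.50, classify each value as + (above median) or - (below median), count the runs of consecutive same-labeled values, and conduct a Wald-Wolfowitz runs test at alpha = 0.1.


Step 1: Compute median = 24.50; label A = above, B = below.
Labels in order: BAAABABBABABBA  (n_A = 7, n_B = 7)
Step 2: Count runs R = 10.
Step 3: Under H0 (random ordering), E[R] = 2*n_A*n_B/(n_A+n_B) + 1 = 2*7*7/14 + 1 = 8.0000.
        Var[R] = 2*n_A*n_B*(2*n_A*n_B - n_A - n_B) / ((n_A+n_B)^2 * (n_A+n_B-1)) = 8232/2548 = 3.2308.
        SD[R] = 1.7974.
Step 4: Continuity-corrected z = (R - 0.5 - E[R]) / SD[R] = (10 - 0.5 - 8.0000) / 1.7974 = 0.8345.
Step 5: Two-sided p-value via normal approximation = 2*(1 - Phi(|z|)) = 0.403986.
Step 6: alpha = 0.1. fail to reject H0.

R = 10, z = 0.8345, p = 0.403986, fail to reject H0.


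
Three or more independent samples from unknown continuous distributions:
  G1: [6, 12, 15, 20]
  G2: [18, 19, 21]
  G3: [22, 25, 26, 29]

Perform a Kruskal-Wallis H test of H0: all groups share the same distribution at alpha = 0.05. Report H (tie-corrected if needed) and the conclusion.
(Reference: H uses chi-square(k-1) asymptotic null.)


Step 1: Combine all N = 11 observations and assign midranks.
sorted (value, group, rank): (6,G1,1), (12,G1,2), (15,G1,3), (18,G2,4), (19,G2,5), (20,G1,6), (21,G2,7), (22,G3,8), (25,G3,9), (26,G3,10), (29,G3,11)
Step 2: Sum ranks within each group.
R_1 = 12 (n_1 = 4)
R_2 = 16 (n_2 = 3)
R_3 = 38 (n_3 = 4)
Step 3: H = 12/(N(N+1)) * sum(R_i^2/n_i) - 3(N+1)
     = 12/(11*12) * (12^2/4 + 16^2/3 + 38^2/4) - 3*12
     = 0.090909 * 482.333 - 36
     = 7.848485.
Step 4: No ties, so H is used without correction.
Step 5: Under H0, H ~ chi^2(2); p-value = 0.019757.
Step 6: alpha = 0.05. reject H0.

H = 7.8485, df = 2, p = 0.019757, reject H0.


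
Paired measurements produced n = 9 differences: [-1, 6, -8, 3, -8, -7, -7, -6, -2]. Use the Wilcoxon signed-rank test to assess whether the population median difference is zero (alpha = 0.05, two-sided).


Step 1: Drop any zero differences (none here) and take |d_i|.
|d| = [1, 6, 8, 3, 8, 7, 7, 6, 2]
Step 2: Midrank |d_i| (ties get averaged ranks).
ranks: |1|->1, |6|->4.5, |8|->8.5, |3|->3, |8|->8.5, |7|->6.5, |7|->6.5, |6|->4.5, |2|->2
Step 3: Attach original signs; sum ranks with positive sign and with negative sign.
W+ = 4.5 + 3 = 7.5
W- = 1 + 8.5 + 8.5 + 6.5 + 6.5 + 4.5 + 2 = 37.5
(Check: W+ + W- = 45 should equal n(n+1)/2 = 45.)
Step 4: Test statistic W = min(W+, W-) = 7.5.
Step 5: Ties in |d|, so use the tie-corrected normal approximation.
        E[W] = n(n+1)/4 = 9*10/4 = 22.5.
        Tie groups: |d|=6 (t=2), |d|=7 (t=2), |d|=8 (t=2); sum(t^3 - t) = 18.
        Var[W] = n(n+1)(2n+1)/24 - sum(t^3-t)/48 = 1710/24 - 18/48 = 70.875.
        z = (W - E[W]) / sqrt(Var[W]) = (7.5 - 22.5) / 8.4187 = -1.7817.
        Two-sided p = 2*Phi(z) = 0.074791.
Step 6: alpha = 0.05. fail to reject H0.

W+ = 7.5, W- = 37.5, W = min = 7.5, p = 0.074791, fail to reject H0.


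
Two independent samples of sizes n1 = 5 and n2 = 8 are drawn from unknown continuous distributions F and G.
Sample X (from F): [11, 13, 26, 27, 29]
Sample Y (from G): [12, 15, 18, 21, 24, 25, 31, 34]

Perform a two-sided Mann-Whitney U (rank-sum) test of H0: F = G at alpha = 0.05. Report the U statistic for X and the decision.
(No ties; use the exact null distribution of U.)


Step 1: Combine and sort all 13 observations; assign midranks.
sorted (value, group): (11,X), (12,Y), (13,X), (15,Y), (18,Y), (21,Y), (24,Y), (25,Y), (26,X), (27,X), (29,X), (31,Y), (34,Y)
ranks: 11->1, 12->2, 13->3, 15->4, 18->5, 21->6, 24->7, 25->8, 26->9, 27->10, 29->11, 31->12, 34->13
Step 2: Rank sum for X: R1 = 1 + 3 + 9 + 10 + 11 = 34.
Step 3: U_X = R1 - n1(n1+1)/2 = 34 - 5*6/2 = 34 - 15 = 19.
       U_Y = n1*n2 - U_X = 40 - 19 = 21.
Step 4: No ties, so the exact null distribution of U (based on enumerating the C(13,5) = 1287 equally likely rank assignments) gives the two-sided p-value.
Step 5: p-value = 0.943279; compare to alpha = 0.05. fail to reject H0.

U_X = 19, p = 0.943279, fail to reject H0 at alpha = 0.05.


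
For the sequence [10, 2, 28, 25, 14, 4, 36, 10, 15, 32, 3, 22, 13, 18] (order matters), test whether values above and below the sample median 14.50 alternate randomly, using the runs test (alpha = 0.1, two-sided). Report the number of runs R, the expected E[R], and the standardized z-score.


Step 1: Compute median = 14.50; label A = above, B = below.
Labels in order: BBAABBABAABABA  (n_A = 7, n_B = 7)
Step 2: Count runs R = 10.
Step 3: Under H0 (random ordering), E[R] = 2*n_A*n_B/(n_A+n_B) + 1 = 2*7*7/14 + 1 = 8.0000.
        Var[R] = 2*n_A*n_B*(2*n_A*n_B - n_A - n_B) / ((n_A+n_B)^2 * (n_A+n_B-1)) = 8232/2548 = 3.2308.
        SD[R] = 1.7974.
Step 4: Continuity-corrected z = (R - 0.5 - E[R]) / SD[R] = (10 - 0.5 - 8.0000) / 1.7974 = 0.8345.
Step 5: Two-sided p-value via normal approximation = 2*(1 - Phi(|z|)) = 0.403986.
Step 6: alpha = 0.1. fail to reject H0.

R = 10, z = 0.8345, p = 0.403986, fail to reject H0.


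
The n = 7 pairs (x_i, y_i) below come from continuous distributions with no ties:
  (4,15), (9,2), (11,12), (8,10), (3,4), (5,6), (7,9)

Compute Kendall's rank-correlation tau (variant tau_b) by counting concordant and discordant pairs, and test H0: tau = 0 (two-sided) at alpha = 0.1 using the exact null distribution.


Step 1: Enumerate the 21 unordered pairs (i,j) with i<j and classify each by sign(x_j-x_i) * sign(y_j-y_i).
  (1,2):dx=+5,dy=-13->D; (1,3):dx=+7,dy=-3->D; (1,4):dx=+4,dy=-5->D; (1,5):dx=-1,dy=-11->C
  (1,6):dx=+1,dy=-9->D; (1,7):dx=+3,dy=-6->D; (2,3):dx=+2,dy=+10->C; (2,4):dx=-1,dy=+8->D
  (2,5):dx=-6,dy=+2->D; (2,6):dx=-4,dy=+4->D; (2,7):dx=-2,dy=+7->D; (3,4):dx=-3,dy=-2->C
  (3,5):dx=-8,dy=-8->C; (3,6):dx=-6,dy=-6->C; (3,7):dx=-4,dy=-3->C; (4,5):dx=-5,dy=-6->C
  (4,6):dx=-3,dy=-4->C; (4,7):dx=-1,dy=-1->C; (5,6):dx=+2,dy=+2->C; (5,7):dx=+4,dy=+5->C
  (6,7):dx=+2,dy=+3->C
Step 2: C = 12, D = 9, total pairs = 21.
Step 3: tau = (C - D)/(n(n-1)/2) = (12 - 9)/21 = 0.142857.
Step 4: Exact two-sided p-value (enumerate n! = 5040 permutations of y under H0): p = 0.772619.
Step 5: alpha = 0.1. fail to reject H0.

tau_b = 0.1429 (C=12, D=9), p = 0.772619, fail to reject H0.


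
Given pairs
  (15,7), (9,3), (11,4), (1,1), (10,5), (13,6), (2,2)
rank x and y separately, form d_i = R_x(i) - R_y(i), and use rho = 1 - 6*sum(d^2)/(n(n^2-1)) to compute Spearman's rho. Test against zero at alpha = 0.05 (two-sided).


Step 1: Rank x and y separately (midranks; no ties here).
rank(x): 15->7, 9->3, 11->5, 1->1, 10->4, 13->6, 2->2
rank(y): 7->7, 3->3, 4->4, 1->1, 5->5, 6->6, 2->2
Step 2: d_i = R_x(i) - R_y(i); compute d_i^2.
  (7-7)^2=0, (3-3)^2=0, (5-4)^2=1, (1-1)^2=0, (4-5)^2=1, (6-6)^2=0, (2-2)^2=0
sum(d^2) = 2.
Step 3: rho = 1 - 6*2 / (7*(7^2 - 1)) = 1 - 12/336 = 0.964286.
Step 4: Under H0, t = rho * sqrt((n-2)/(1-rho^2)) = 8.1408 ~ t(5).
Step 5: Two-sided p-value from the t-distribution with 5 df = 0.000454.
Step 6: alpha = 0.05. reject H0.

rho = 0.9643, p = 0.000454, reject H0 at alpha = 0.05.


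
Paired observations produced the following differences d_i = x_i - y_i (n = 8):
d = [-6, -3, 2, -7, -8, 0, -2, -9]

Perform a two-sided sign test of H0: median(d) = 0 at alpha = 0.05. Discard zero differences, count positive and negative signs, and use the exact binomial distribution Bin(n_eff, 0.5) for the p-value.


Step 1: Discard zero differences. Original n = 8; n_eff = number of nonzero differences = 7.
Nonzero differences (with sign): -6, -3, +2, -7, -8, -2, -9
Step 2: Count signs: positive = 1, negative = 6.
Step 3: Under H0: P(positive) = 0.5, so the number of positives S ~ Bin(7, 0.5).
Step 4: Two-sided exact p-value = sum of Bin(7,0.5) probabilities at or below the observed probability = 0.125000.
Step 5: alpha = 0.05. fail to reject H0.

n_eff = 7, pos = 1, neg = 6, p = 0.125000, fail to reject H0.


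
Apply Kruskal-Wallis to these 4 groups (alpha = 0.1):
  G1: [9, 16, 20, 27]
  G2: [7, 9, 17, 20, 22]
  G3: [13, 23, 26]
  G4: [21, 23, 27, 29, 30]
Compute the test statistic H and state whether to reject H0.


Step 1: Combine all N = 17 observations and assign midranks.
sorted (value, group, rank): (7,G2,1), (9,G1,2.5), (9,G2,2.5), (13,G3,4), (16,G1,5), (17,G2,6), (20,G1,7.5), (20,G2,7.5), (21,G4,9), (22,G2,10), (23,G3,11.5), (23,G4,11.5), (26,G3,13), (27,G1,14.5), (27,G4,14.5), (29,G4,16), (30,G4,17)
Step 2: Sum ranks within each group.
R_1 = 29.5 (n_1 = 4)
R_2 = 27 (n_2 = 5)
R_3 = 28.5 (n_3 = 3)
R_4 = 68 (n_4 = 5)
Step 3: H = 12/(N(N+1)) * sum(R_i^2/n_i) - 3(N+1)
     = 12/(17*18) * (29.5^2/4 + 27^2/5 + 28.5^2/3 + 68^2/5) - 3*18
     = 0.039216 * 1558.91 - 54
     = 7.133824.
Step 4: Ties present; correction factor C = 1 - 24/(17^3 - 17) = 0.995098. Corrected H = 7.133824 / 0.995098 = 7.168966.
Step 5: Under H0, H ~ chi^2(3); p-value = 0.066703.
Step 6: alpha = 0.1. reject H0.

H = 7.1690, df = 3, p = 0.066703, reject H0.


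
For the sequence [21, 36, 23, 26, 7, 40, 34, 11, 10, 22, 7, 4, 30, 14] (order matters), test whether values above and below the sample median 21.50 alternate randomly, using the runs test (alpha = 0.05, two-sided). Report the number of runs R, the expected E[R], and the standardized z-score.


Step 1: Compute median = 21.50; label A = above, B = below.
Labels in order: BAAABAABBABBAB  (n_A = 7, n_B = 7)
Step 2: Count runs R = 9.
Step 3: Under H0 (random ordering), E[R] = 2*n_A*n_B/(n_A+n_B) + 1 = 2*7*7/14 + 1 = 8.0000.
        Var[R] = 2*n_A*n_B*(2*n_A*n_B - n_A - n_B) / ((n_A+n_B)^2 * (n_A+n_B-1)) = 8232/2548 = 3.2308.
        SD[R] = 1.7974.
Step 4: Continuity-corrected z = (R - 0.5 - E[R]) / SD[R] = (9 - 0.5 - 8.0000) / 1.7974 = 0.2782.
Step 5: Two-sided p-value via normal approximation = 2*(1 - Phi(|z|)) = 0.780879.
Step 6: alpha = 0.05. fail to reject H0.

R = 9, z = 0.2782, p = 0.780879, fail to reject H0.


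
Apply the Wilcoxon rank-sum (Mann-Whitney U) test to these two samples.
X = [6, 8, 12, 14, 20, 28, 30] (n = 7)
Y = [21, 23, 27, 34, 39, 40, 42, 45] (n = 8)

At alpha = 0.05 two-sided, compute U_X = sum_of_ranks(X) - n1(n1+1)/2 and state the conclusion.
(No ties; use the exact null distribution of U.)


Step 1: Combine and sort all 15 observations; assign midranks.
sorted (value, group): (6,X), (8,X), (12,X), (14,X), (20,X), (21,Y), (23,Y), (27,Y), (28,X), (30,X), (34,Y), (39,Y), (40,Y), (42,Y), (45,Y)
ranks: 6->1, 8->2, 12->3, 14->4, 20->5, 21->6, 23->7, 27->8, 28->9, 30->10, 34->11, 39->12, 40->13, 42->14, 45->15
Step 2: Rank sum for X: R1 = 1 + 2 + 3 + 4 + 5 + 9 + 10 = 34.
Step 3: U_X = R1 - n1(n1+1)/2 = 34 - 7*8/2 = 34 - 28 = 6.
       U_Y = n1*n2 - U_X = 56 - 6 = 50.
Step 4: No ties, so the exact null distribution of U (based on enumerating the C(15,7) = 6435 equally likely rank assignments) gives the two-sided p-value.
Step 5: p-value = 0.009324; compare to alpha = 0.05. reject H0.

U_X = 6, p = 0.009324, reject H0 at alpha = 0.05.


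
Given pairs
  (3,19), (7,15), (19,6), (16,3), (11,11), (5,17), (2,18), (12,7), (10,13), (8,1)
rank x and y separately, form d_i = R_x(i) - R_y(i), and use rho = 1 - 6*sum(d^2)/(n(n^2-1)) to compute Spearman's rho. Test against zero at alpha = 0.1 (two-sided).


Step 1: Rank x and y separately (midranks; no ties here).
rank(x): 3->2, 7->4, 19->10, 16->9, 11->7, 5->3, 2->1, 12->8, 10->6, 8->5
rank(y): 19->10, 15->7, 6->3, 3->2, 11->5, 17->8, 18->9, 7->4, 13->6, 1->1
Step 2: d_i = R_x(i) - R_y(i); compute d_i^2.
  (2-10)^2=64, (4-7)^2=9, (10-3)^2=49, (9-2)^2=49, (7-5)^2=4, (3-8)^2=25, (1-9)^2=64, (8-4)^2=16, (6-6)^2=0, (5-1)^2=16
sum(d^2) = 296.
Step 3: rho = 1 - 6*296 / (10*(10^2 - 1)) = 1 - 1776/990 = -0.793939.
Step 4: Under H0, t = rho * sqrt((n-2)/(1-rho^2)) = -3.6934 ~ t(8).
Step 5: Two-sided p-value from the t-distribution with 8 df = 0.006100.
Step 6: alpha = 0.1. reject H0.

rho = -0.7939, p = 0.006100, reject H0 at alpha = 0.1.


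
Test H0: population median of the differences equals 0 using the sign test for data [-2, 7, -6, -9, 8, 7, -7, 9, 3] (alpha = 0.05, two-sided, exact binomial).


Step 1: Discard zero differences. Original n = 9; n_eff = number of nonzero differences = 9.
Nonzero differences (with sign): -2, +7, -6, -9, +8, +7, -7, +9, +3
Step 2: Count signs: positive = 5, negative = 4.
Step 3: Under H0: P(positive) = 0.5, so the number of positives S ~ Bin(9, 0.5).
Step 4: Two-sided exact p-value = sum of Bin(9,0.5) probabilities at or below the observed probability = 1.000000.
Step 5: alpha = 0.05. fail to reject H0.

n_eff = 9, pos = 5, neg = 4, p = 1.000000, fail to reject H0.


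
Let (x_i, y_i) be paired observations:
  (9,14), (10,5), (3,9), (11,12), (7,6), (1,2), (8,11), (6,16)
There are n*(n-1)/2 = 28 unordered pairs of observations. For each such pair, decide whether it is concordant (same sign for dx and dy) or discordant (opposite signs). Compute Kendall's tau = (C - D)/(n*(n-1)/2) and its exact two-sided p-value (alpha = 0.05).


Step 1: Enumerate the 28 unordered pairs (i,j) with i<j and classify each by sign(x_j-x_i) * sign(y_j-y_i).
  (1,2):dx=+1,dy=-9->D; (1,3):dx=-6,dy=-5->C; (1,4):dx=+2,dy=-2->D; (1,5):dx=-2,dy=-8->C
  (1,6):dx=-8,dy=-12->C; (1,7):dx=-1,dy=-3->C; (1,8):dx=-3,dy=+2->D; (2,3):dx=-7,dy=+4->D
  (2,4):dx=+1,dy=+7->C; (2,5):dx=-3,dy=+1->D; (2,6):dx=-9,dy=-3->C; (2,7):dx=-2,dy=+6->D
  (2,8):dx=-4,dy=+11->D; (3,4):dx=+8,dy=+3->C; (3,5):dx=+4,dy=-3->D; (3,6):dx=-2,dy=-7->C
  (3,7):dx=+5,dy=+2->C; (3,8):dx=+3,dy=+7->C; (4,5):dx=-4,dy=-6->C; (4,6):dx=-10,dy=-10->C
  (4,7):dx=-3,dy=-1->C; (4,8):dx=-5,dy=+4->D; (5,6):dx=-6,dy=-4->C; (5,7):dx=+1,dy=+5->C
  (5,8):dx=-1,dy=+10->D; (6,7):dx=+7,dy=+9->C; (6,8):dx=+5,dy=+14->C; (7,8):dx=-2,dy=+5->D
Step 2: C = 17, D = 11, total pairs = 28.
Step 3: tau = (C - D)/(n(n-1)/2) = (17 - 11)/28 = 0.214286.
Step 4: Exact two-sided p-value (enumerate n! = 40320 permutations of y under H0): p = 0.548413.
Step 5: alpha = 0.05. fail to reject H0.

tau_b = 0.2143 (C=17, D=11), p = 0.548413, fail to reject H0.


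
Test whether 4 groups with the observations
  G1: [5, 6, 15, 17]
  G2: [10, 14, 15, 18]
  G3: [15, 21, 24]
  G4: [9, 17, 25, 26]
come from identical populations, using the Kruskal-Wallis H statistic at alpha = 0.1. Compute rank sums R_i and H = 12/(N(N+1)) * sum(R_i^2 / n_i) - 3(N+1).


Step 1: Combine all N = 15 observations and assign midranks.
sorted (value, group, rank): (5,G1,1), (6,G1,2), (9,G4,3), (10,G2,4), (14,G2,5), (15,G1,7), (15,G2,7), (15,G3,7), (17,G1,9.5), (17,G4,9.5), (18,G2,11), (21,G3,12), (24,G3,13), (25,G4,14), (26,G4,15)
Step 2: Sum ranks within each group.
R_1 = 19.5 (n_1 = 4)
R_2 = 27 (n_2 = 4)
R_3 = 32 (n_3 = 3)
R_4 = 41.5 (n_4 = 4)
Step 3: H = 12/(N(N+1)) * sum(R_i^2/n_i) - 3(N+1)
     = 12/(15*16) * (19.5^2/4 + 27^2/4 + 32^2/3 + 41.5^2/4) - 3*16
     = 0.050000 * 1049.21 - 48
     = 4.460417.
Step 4: Ties present; correction factor C = 1 - 30/(15^3 - 15) = 0.991071. Corrected H = 4.460417 / 0.991071 = 4.500601.
Step 5: Under H0, H ~ chi^2(3); p-value = 0.212237.
Step 6: alpha = 0.1. fail to reject H0.

H = 4.5006, df = 3, p = 0.212237, fail to reject H0.


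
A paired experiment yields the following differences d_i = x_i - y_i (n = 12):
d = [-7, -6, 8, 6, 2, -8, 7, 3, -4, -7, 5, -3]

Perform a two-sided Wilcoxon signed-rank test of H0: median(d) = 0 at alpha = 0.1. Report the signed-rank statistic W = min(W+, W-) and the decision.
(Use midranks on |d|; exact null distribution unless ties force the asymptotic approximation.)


Step 1: Drop any zero differences (none here) and take |d_i|.
|d| = [7, 6, 8, 6, 2, 8, 7, 3, 4, 7, 5, 3]
Step 2: Midrank |d_i| (ties get averaged ranks).
ranks: |7|->9, |6|->6.5, |8|->11.5, |6|->6.5, |2|->1, |8|->11.5, |7|->9, |3|->2.5, |4|->4, |7|->9, |5|->5, |3|->2.5
Step 3: Attach original signs; sum ranks with positive sign and with negative sign.
W+ = 11.5 + 6.5 + 1 + 9 + 2.5 + 5 = 35.5
W- = 9 + 6.5 + 11.5 + 4 + 9 + 2.5 = 42.5
(Check: W+ + W- = 78 should equal n(n+1)/2 = 78.)
Step 4: Test statistic W = min(W+, W-) = 35.5.
Step 5: Ties in |d|, so use the tie-corrected normal approximation.
        E[W] = n(n+1)/4 = 12*13/4 = 39.
        Tie groups: |d|=3 (t=2), |d|=6 (t=2), |d|=7 (t=3), |d|=8 (t=2); sum(t^3 - t) = 42.
        Var[W] = n(n+1)(2n+1)/24 - sum(t^3-t)/48 = 3900/24 - 42/48 = 161.625.
        z = (W - E[W]) / sqrt(Var[W]) = (35.5 - 39) / 12.7132 = -0.2753.
        Two-sided p = 2*Phi(z) = 0.783082.
Step 6: alpha = 0.1. fail to reject H0.

W+ = 35.5, W- = 42.5, W = min = 35.5, p = 0.783082, fail to reject H0.


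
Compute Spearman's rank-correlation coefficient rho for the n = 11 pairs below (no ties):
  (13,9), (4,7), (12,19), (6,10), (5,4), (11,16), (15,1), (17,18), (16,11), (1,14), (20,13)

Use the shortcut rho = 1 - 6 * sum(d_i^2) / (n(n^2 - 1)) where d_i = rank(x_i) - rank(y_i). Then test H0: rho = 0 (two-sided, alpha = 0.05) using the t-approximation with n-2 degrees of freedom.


Step 1: Rank x and y separately (midranks; no ties here).
rank(x): 13->7, 4->2, 12->6, 6->4, 5->3, 11->5, 15->8, 17->10, 16->9, 1->1, 20->11
rank(y): 9->4, 7->3, 19->11, 10->5, 4->2, 16->9, 1->1, 18->10, 11->6, 14->8, 13->7
Step 2: d_i = R_x(i) - R_y(i); compute d_i^2.
  (7-4)^2=9, (2-3)^2=1, (6-11)^2=25, (4-5)^2=1, (3-2)^2=1, (5-9)^2=16, (8-1)^2=49, (10-10)^2=0, (9-6)^2=9, (1-8)^2=49, (11-7)^2=16
sum(d^2) = 176.
Step 3: rho = 1 - 6*176 / (11*(11^2 - 1)) = 1 - 1056/1320 = 0.200000.
Step 4: Under H0, t = rho * sqrt((n-2)/(1-rho^2)) = 0.6124 ~ t(9).
Step 5: Two-sided p-value from the t-distribution with 9 df = 0.555445.
Step 6: alpha = 0.05. fail to reject H0.

rho = 0.2000, p = 0.555445, fail to reject H0 at alpha = 0.05.


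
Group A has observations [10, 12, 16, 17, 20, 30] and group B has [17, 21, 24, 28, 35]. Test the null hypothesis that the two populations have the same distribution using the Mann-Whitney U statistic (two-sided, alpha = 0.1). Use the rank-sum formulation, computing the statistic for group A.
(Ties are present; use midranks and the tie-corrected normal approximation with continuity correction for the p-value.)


Step 1: Combine and sort all 11 observations; assign midranks.
sorted (value, group): (10,X), (12,X), (16,X), (17,X), (17,Y), (20,X), (21,Y), (24,Y), (28,Y), (30,X), (35,Y)
ranks: 10->1, 12->2, 16->3, 17->4.5, 17->4.5, 20->6, 21->7, 24->8, 28->9, 30->10, 35->11
Step 2: Rank sum for X: R1 = 1 + 2 + 3 + 4.5 + 6 + 10 = 26.5.
Step 3: U_X = R1 - n1(n1+1)/2 = 26.5 - 6*7/2 = 26.5 - 21 = 5.5.
       U_Y = n1*n2 - U_X = 30 - 5.5 = 24.5.
Step 4: Ties are present, so use the tie-corrected normal approximation (with continuity correction) for the p-value.
Step 5: p-value = 0.099576; compare to alpha = 0.1. reject H0.

U_X = 5.5, p = 0.099576, reject H0 at alpha = 0.1.


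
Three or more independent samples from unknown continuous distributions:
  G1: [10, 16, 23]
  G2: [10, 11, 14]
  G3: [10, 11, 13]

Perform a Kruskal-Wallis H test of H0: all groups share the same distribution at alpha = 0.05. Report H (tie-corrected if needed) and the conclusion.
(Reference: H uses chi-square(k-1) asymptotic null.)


Step 1: Combine all N = 9 observations and assign midranks.
sorted (value, group, rank): (10,G1,2), (10,G2,2), (10,G3,2), (11,G2,4.5), (11,G3,4.5), (13,G3,6), (14,G2,7), (16,G1,8), (23,G1,9)
Step 2: Sum ranks within each group.
R_1 = 19 (n_1 = 3)
R_2 = 13.5 (n_2 = 3)
R_3 = 12.5 (n_3 = 3)
Step 3: H = 12/(N(N+1)) * sum(R_i^2/n_i) - 3(N+1)
     = 12/(9*10) * (19^2/3 + 13.5^2/3 + 12.5^2/3) - 3*10
     = 0.133333 * 233.167 - 30
     = 1.088889.
Step 4: Ties present; correction factor C = 1 - 30/(9^3 - 9) = 0.958333. Corrected H = 1.088889 / 0.958333 = 1.136232.
Step 5: Under H0, H ~ chi^2(2); p-value = 0.566592.
Step 6: alpha = 0.05. fail to reject H0.

H = 1.1362, df = 2, p = 0.566592, fail to reject H0.


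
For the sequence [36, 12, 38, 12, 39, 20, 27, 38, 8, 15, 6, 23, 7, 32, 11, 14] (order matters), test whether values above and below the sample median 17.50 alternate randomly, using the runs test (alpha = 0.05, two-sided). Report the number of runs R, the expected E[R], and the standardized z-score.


Step 1: Compute median = 17.50; label A = above, B = below.
Labels in order: ABABAAAABBBABABB  (n_A = 8, n_B = 8)
Step 2: Count runs R = 10.
Step 3: Under H0 (random ordering), E[R] = 2*n_A*n_B/(n_A+n_B) + 1 = 2*8*8/16 + 1 = 9.0000.
        Var[R] = 2*n_A*n_B*(2*n_A*n_B - n_A - n_B) / ((n_A+n_B)^2 * (n_A+n_B-1)) = 14336/3840 = 3.7333.
        SD[R] = 1.9322.
Step 4: Continuity-corrected z = (R - 0.5 - E[R]) / SD[R] = (10 - 0.5 - 9.0000) / 1.9322 = 0.2588.
Step 5: Two-sided p-value via normal approximation = 2*(1 - Phi(|z|)) = 0.795809.
Step 6: alpha = 0.05. fail to reject H0.

R = 10, z = 0.2588, p = 0.795809, fail to reject H0.


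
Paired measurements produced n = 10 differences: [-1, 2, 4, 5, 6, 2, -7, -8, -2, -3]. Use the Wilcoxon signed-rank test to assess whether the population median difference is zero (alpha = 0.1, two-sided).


Step 1: Drop any zero differences (none here) and take |d_i|.
|d| = [1, 2, 4, 5, 6, 2, 7, 8, 2, 3]
Step 2: Midrank |d_i| (ties get averaged ranks).
ranks: |1|->1, |2|->3, |4|->6, |5|->7, |6|->8, |2|->3, |7|->9, |8|->10, |2|->3, |3|->5
Step 3: Attach original signs; sum ranks with positive sign and with negative sign.
W+ = 3 + 6 + 7 + 8 + 3 = 27
W- = 1 + 9 + 10 + 3 + 5 = 28
(Check: W+ + W- = 55 should equal n(n+1)/2 = 55.)
Step 4: Test statistic W = min(W+, W-) = 27.
Step 5: Ties in |d|, so use the tie-corrected normal approximation.
        E[W] = n(n+1)/4 = 10*11/4 = 27.5.
        Tie groups: |d|=2 (t=3); sum(t^3 - t) = 24.
        Var[W] = n(n+1)(2n+1)/24 - sum(t^3-t)/48 = 2310/24 - 24/48 = 95.75.
        z = (W - E[W]) / sqrt(Var[W]) = (27 - 27.5) / 9.7852 = -0.0511.
        Two-sided p = 2*Phi(z) = 0.959248.
Step 6: alpha = 0.1. fail to reject H0.

W+ = 27, W- = 28, W = min = 27, p = 0.959248, fail to reject H0.


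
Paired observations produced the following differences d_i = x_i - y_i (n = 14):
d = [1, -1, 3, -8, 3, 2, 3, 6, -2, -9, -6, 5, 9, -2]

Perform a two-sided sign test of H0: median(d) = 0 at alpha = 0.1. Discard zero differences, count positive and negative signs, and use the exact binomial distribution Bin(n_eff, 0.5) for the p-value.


Step 1: Discard zero differences. Original n = 14; n_eff = number of nonzero differences = 14.
Nonzero differences (with sign): +1, -1, +3, -8, +3, +2, +3, +6, -2, -9, -6, +5, +9, -2
Step 2: Count signs: positive = 8, negative = 6.
Step 3: Under H0: P(positive) = 0.5, so the number of positives S ~ Bin(14, 0.5).
Step 4: Two-sided exact p-value = sum of Bin(14,0.5) probabilities at or below the observed probability = 0.790527.
Step 5: alpha = 0.1. fail to reject H0.

n_eff = 14, pos = 8, neg = 6, p = 0.790527, fail to reject H0.


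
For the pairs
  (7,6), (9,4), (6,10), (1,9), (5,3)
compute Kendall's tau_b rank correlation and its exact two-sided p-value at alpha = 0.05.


Step 1: Enumerate the 10 unordered pairs (i,j) with i<j and classify each by sign(x_j-x_i) * sign(y_j-y_i).
  (1,2):dx=+2,dy=-2->D; (1,3):dx=-1,dy=+4->D; (1,4):dx=-6,dy=+3->D; (1,5):dx=-2,dy=-3->C
  (2,3):dx=-3,dy=+6->D; (2,4):dx=-8,dy=+5->D; (2,5):dx=-4,dy=-1->C; (3,4):dx=-5,dy=-1->C
  (3,5):dx=-1,dy=-7->C; (4,5):dx=+4,dy=-6->D
Step 2: C = 4, D = 6, total pairs = 10.
Step 3: tau = (C - D)/(n(n-1)/2) = (4 - 6)/10 = -0.200000.
Step 4: Exact two-sided p-value (enumerate n! = 120 permutations of y under H0): p = 0.816667.
Step 5: alpha = 0.05. fail to reject H0.

tau_b = -0.2000 (C=4, D=6), p = 0.816667, fail to reject H0.


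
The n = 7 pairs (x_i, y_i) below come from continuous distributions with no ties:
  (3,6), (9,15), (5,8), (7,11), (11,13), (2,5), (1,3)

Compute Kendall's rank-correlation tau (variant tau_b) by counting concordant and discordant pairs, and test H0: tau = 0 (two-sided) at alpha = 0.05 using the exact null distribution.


Step 1: Enumerate the 21 unordered pairs (i,j) with i<j and classify each by sign(x_j-x_i) * sign(y_j-y_i).
  (1,2):dx=+6,dy=+9->C; (1,3):dx=+2,dy=+2->C; (1,4):dx=+4,dy=+5->C; (1,5):dx=+8,dy=+7->C
  (1,6):dx=-1,dy=-1->C; (1,7):dx=-2,dy=-3->C; (2,3):dx=-4,dy=-7->C; (2,4):dx=-2,dy=-4->C
  (2,5):dx=+2,dy=-2->D; (2,6):dx=-7,dy=-10->C; (2,7):dx=-8,dy=-12->C; (3,4):dx=+2,dy=+3->C
  (3,5):dx=+6,dy=+5->C; (3,6):dx=-3,dy=-3->C; (3,7):dx=-4,dy=-5->C; (4,5):dx=+4,dy=+2->C
  (4,6):dx=-5,dy=-6->C; (4,7):dx=-6,dy=-8->C; (5,6):dx=-9,dy=-8->C; (5,7):dx=-10,dy=-10->C
  (6,7):dx=-1,dy=-2->C
Step 2: C = 20, D = 1, total pairs = 21.
Step 3: tau = (C - D)/(n(n-1)/2) = (20 - 1)/21 = 0.904762.
Step 4: Exact two-sided p-value (enumerate n! = 5040 permutations of y under H0): p = 0.002778.
Step 5: alpha = 0.05. reject H0.

tau_b = 0.9048 (C=20, D=1), p = 0.002778, reject H0.


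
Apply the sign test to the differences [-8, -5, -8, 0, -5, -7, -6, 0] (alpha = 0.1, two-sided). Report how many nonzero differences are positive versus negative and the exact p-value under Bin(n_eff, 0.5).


Step 1: Discard zero differences. Original n = 8; n_eff = number of nonzero differences = 6.
Nonzero differences (with sign): -8, -5, -8, -5, -7, -6
Step 2: Count signs: positive = 0, negative = 6.
Step 3: Under H0: P(positive) = 0.5, so the number of positives S ~ Bin(6, 0.5).
Step 4: Two-sided exact p-value = sum of Bin(6,0.5) probabilities at or below the observed probability = 0.031250.
Step 5: alpha = 0.1. reject H0.

n_eff = 6, pos = 0, neg = 6, p = 0.031250, reject H0.


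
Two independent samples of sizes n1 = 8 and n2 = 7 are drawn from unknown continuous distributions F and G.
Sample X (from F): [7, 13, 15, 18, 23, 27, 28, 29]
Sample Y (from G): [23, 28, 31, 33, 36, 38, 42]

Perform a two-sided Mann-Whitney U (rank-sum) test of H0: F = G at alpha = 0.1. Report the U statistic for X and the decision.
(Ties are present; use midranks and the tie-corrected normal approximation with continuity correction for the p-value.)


Step 1: Combine and sort all 15 observations; assign midranks.
sorted (value, group): (7,X), (13,X), (15,X), (18,X), (23,X), (23,Y), (27,X), (28,X), (28,Y), (29,X), (31,Y), (33,Y), (36,Y), (38,Y), (42,Y)
ranks: 7->1, 13->2, 15->3, 18->4, 23->5.5, 23->5.5, 27->7, 28->8.5, 28->8.5, 29->10, 31->11, 33->12, 36->13, 38->14, 42->15
Step 2: Rank sum for X: R1 = 1 + 2 + 3 + 4 + 5.5 + 7 + 8.5 + 10 = 41.
Step 3: U_X = R1 - n1(n1+1)/2 = 41 - 8*9/2 = 41 - 36 = 5.
       U_Y = n1*n2 - U_X = 56 - 5 = 51.
Step 4: Ties are present, so use the tie-corrected normal approximation (with continuity correction) for the p-value.
Step 5: p-value = 0.009093; compare to alpha = 0.1. reject H0.

U_X = 5, p = 0.009093, reject H0 at alpha = 0.1.


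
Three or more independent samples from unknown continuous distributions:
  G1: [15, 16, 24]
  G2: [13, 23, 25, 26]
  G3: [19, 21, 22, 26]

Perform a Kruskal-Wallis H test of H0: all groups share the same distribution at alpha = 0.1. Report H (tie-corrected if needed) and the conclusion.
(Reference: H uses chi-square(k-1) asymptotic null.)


Step 1: Combine all N = 11 observations and assign midranks.
sorted (value, group, rank): (13,G2,1), (15,G1,2), (16,G1,3), (19,G3,4), (21,G3,5), (22,G3,6), (23,G2,7), (24,G1,8), (25,G2,9), (26,G2,10.5), (26,G3,10.5)
Step 2: Sum ranks within each group.
R_1 = 13 (n_1 = 3)
R_2 = 27.5 (n_2 = 4)
R_3 = 25.5 (n_3 = 4)
Step 3: H = 12/(N(N+1)) * sum(R_i^2/n_i) - 3(N+1)
     = 12/(11*12) * (13^2/3 + 27.5^2/4 + 25.5^2/4) - 3*12
     = 0.090909 * 407.958 - 36
     = 1.087121.
Step 4: Ties present; correction factor C = 1 - 6/(11^3 - 11) = 0.995455. Corrected H = 1.087121 / 0.995455 = 1.092085.
Step 5: Under H0, H ~ chi^2(2); p-value = 0.579238.
Step 6: alpha = 0.1. fail to reject H0.

H = 1.0921, df = 2, p = 0.579238, fail to reject H0.


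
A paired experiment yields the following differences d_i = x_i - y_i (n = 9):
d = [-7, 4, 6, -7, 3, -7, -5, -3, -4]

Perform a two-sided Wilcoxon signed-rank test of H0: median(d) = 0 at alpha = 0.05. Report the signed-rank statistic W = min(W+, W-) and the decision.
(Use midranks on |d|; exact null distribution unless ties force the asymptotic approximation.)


Step 1: Drop any zero differences (none here) and take |d_i|.
|d| = [7, 4, 6, 7, 3, 7, 5, 3, 4]
Step 2: Midrank |d_i| (ties get averaged ranks).
ranks: |7|->8, |4|->3.5, |6|->6, |7|->8, |3|->1.5, |7|->8, |5|->5, |3|->1.5, |4|->3.5
Step 3: Attach original signs; sum ranks with positive sign and with negative sign.
W+ = 3.5 + 6 + 1.5 = 11
W- = 8 + 8 + 8 + 5 + 1.5 + 3.5 = 34
(Check: W+ + W- = 45 should equal n(n+1)/2 = 45.)
Step 4: Test statistic W = min(W+, W-) = 11.
Step 5: Ties in |d|, so use the tie-corrected normal approximation.
        E[W] = n(n+1)/4 = 9*10/4 = 22.5.
        Tie groups: |d|=3 (t=2), |d|=4 (t=2), |d|=7 (t=3); sum(t^3 - t) = 36.
        Var[W] = n(n+1)(2n+1)/24 - sum(t^3-t)/48 = 1710/24 - 36/48 = 70.5.
        z = (W - E[W]) / sqrt(Var[W]) = (11 - 22.5) / 8.3964 = -1.3696.
        Two-sided p = 2*Phi(z) = 0.170802.
Step 6: alpha = 0.05. fail to reject H0.

W+ = 11, W- = 34, W = min = 11, p = 0.170802, fail to reject H0.


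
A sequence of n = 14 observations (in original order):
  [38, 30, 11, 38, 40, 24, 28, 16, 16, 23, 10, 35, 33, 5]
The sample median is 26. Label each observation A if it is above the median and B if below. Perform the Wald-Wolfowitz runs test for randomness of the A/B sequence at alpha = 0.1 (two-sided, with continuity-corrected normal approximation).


Step 1: Compute median = 26; label A = above, B = below.
Labels in order: AABAABABBBBAAB  (n_A = 7, n_B = 7)
Step 2: Count runs R = 8.
Step 3: Under H0 (random ordering), E[R] = 2*n_A*n_B/(n_A+n_B) + 1 = 2*7*7/14 + 1 = 8.0000.
        Var[R] = 2*n_A*n_B*(2*n_A*n_B - n_A - n_B) / ((n_A+n_B)^2 * (n_A+n_B-1)) = 8232/2548 = 3.2308.
        SD[R] = 1.7974.
Step 4: R = E[R], so z = 0 with no continuity correction.
Step 5: Two-sided p-value via normal approximation = 2*(1 - Phi(|z|)) = 1.000000.
Step 6: alpha = 0.1. fail to reject H0.

R = 8, z = 0.0000, p = 1.000000, fail to reject H0.


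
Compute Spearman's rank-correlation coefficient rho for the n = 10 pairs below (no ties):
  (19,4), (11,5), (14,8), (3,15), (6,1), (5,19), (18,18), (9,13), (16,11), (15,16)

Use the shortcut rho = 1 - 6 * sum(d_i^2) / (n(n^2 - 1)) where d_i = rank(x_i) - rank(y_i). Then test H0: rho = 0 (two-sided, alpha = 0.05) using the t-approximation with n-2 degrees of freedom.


Step 1: Rank x and y separately (midranks; no ties here).
rank(x): 19->10, 11->5, 14->6, 3->1, 6->3, 5->2, 18->9, 9->4, 16->8, 15->7
rank(y): 4->2, 5->3, 8->4, 15->7, 1->1, 19->10, 18->9, 13->6, 11->5, 16->8
Step 2: d_i = R_x(i) - R_y(i); compute d_i^2.
  (10-2)^2=64, (5-3)^2=4, (6-4)^2=4, (1-7)^2=36, (3-1)^2=4, (2-10)^2=64, (9-9)^2=0, (4-6)^2=4, (8-5)^2=9, (7-8)^2=1
sum(d^2) = 190.
Step 3: rho = 1 - 6*190 / (10*(10^2 - 1)) = 1 - 1140/990 = -0.151515.
Step 4: Under H0, t = rho * sqrt((n-2)/(1-rho^2)) = -0.4336 ~ t(8).
Step 5: Two-sided p-value from the t-distribution with 8 df = 0.676065.
Step 6: alpha = 0.05. fail to reject H0.

rho = -0.1515, p = 0.676065, fail to reject H0 at alpha = 0.05.
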